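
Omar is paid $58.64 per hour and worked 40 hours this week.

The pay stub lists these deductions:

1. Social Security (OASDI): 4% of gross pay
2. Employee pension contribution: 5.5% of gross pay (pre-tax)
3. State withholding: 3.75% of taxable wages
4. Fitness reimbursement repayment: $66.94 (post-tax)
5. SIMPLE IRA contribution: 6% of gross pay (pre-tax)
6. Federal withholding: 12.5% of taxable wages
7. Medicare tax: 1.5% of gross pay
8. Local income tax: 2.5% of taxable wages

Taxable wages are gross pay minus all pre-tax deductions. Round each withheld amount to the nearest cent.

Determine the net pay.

$1,490.69

Gross pay: 40 × $58.64 = $2,345.60
Employee pension contribution: $2,345.60 × 0.055 = $129.01
SIMPLE IRA contribution: $2,345.60 × 0.06 = $140.74
Pre-tax total = $129.01 + $140.74 = $269.75
Taxable wages = $2,345.60 − $269.75 = $2,075.85
Federal withholding: $2,075.85 × 0.125 = $259.48
Local income tax: $2,075.85 × 0.025 = $51.90
State withholding: $2,075.85 × 0.0375 = $77.84
Social Security (OASDI): $2,345.60 × 0.04 = $93.82
Medicare tax: $2,345.60 × 0.015 = $35.18
Fitness reimbursement repayment: $66.94
Total deductions = $129.01 + $140.74 + $259.48 + $51.90 + $77.84 + $93.82 + $35.18 + $66.94 = $854.91
Net pay = $2,345.60 − $854.91 = $1,490.69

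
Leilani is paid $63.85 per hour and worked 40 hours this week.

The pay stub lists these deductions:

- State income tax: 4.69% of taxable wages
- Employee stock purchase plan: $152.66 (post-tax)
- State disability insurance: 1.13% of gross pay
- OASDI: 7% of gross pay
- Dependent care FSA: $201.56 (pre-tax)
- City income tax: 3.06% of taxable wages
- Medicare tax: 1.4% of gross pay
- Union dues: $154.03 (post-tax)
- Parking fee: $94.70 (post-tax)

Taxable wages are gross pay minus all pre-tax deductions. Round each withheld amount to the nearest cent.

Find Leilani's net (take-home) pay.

$1525.34

Gross pay: 40 × $63.85 = $2554.00
Dependent care FSA: $201.56
Taxable wages = $2554.00 − $201.56 = $2352.44
State income tax: $2352.44 × 0.0469 = $110.33
City income tax: $2352.44 × 0.0306 = $71.98
OASDI: $2554.00 × 0.07 = $178.78
Medicare tax: $2554.00 × 0.014 = $35.76
State disability insurance: $2554.00 × 0.0113 = $28.86
Employee stock purchase plan: $152.66
Parking fee: $94.70
Union dues: $154.03
Total deductions = $201.56 + $110.33 + $71.98 + $178.78 + $35.76 + $28.86 + $152.66 + $94.70 + $154.03 = $1028.66
Net pay = $2554.00 − $1028.66 = $1525.34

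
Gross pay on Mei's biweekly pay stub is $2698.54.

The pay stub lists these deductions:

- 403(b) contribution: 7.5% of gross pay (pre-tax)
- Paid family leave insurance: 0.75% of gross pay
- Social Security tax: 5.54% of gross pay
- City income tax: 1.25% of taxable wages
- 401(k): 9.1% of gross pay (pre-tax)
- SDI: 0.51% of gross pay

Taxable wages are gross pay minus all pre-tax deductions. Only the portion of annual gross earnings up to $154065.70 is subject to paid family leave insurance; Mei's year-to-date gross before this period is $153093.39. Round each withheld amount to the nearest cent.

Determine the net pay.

$2051.90

403(b) contribution: $2698.54 × 0.075 = $202.39
401(k): $2698.54 × 0.091 = $245.57
Pre-tax total = $202.39 + $245.57 = $447.96
Taxable wages = $2698.54 − $447.96 = $2250.58
City income tax: $2250.58 × 0.0125 = $28.13
Paid family leave insurance: only $154065.70 − $153093.39 = $972.31 of this check is subject → $972.31 × 0.0075 = $7.29
SDI: $2698.54 × 0.0051 = $13.76
Social Security tax: $2698.54 × 0.0554 = $149.50
Total deductions = $202.39 + $245.57 + $28.13 + $7.29 + $13.76 + $149.50 = $646.64
Net pay = $2698.54 − $646.64 = $2051.90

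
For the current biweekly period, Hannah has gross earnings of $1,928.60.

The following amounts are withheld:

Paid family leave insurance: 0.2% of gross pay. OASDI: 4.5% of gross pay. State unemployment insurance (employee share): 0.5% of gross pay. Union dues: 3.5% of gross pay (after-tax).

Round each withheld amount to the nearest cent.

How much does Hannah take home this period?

$1,760.81

State unemployment insurance (employee share): $1,928.60 × 0.005 = $9.64
OASDI: $1,928.60 × 0.045 = $86.79
Paid family leave insurance: $1,928.60 × 0.002 = $3.86
Union dues: $1,928.60 × 0.035 = $67.50
Total deductions = $9.64 + $86.79 + $3.86 + $67.50 = $167.79
Net pay = $1,928.60 − $167.79 = $1,760.81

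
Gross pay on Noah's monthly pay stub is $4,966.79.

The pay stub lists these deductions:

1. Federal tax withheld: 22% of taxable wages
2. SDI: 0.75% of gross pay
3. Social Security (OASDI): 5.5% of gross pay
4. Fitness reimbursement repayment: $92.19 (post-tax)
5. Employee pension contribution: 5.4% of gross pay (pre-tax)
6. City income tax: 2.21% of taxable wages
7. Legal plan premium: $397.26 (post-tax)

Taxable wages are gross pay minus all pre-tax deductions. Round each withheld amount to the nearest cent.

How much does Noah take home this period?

$2,761.18

Employee pension contribution: $4,966.79 × 0.054 = $268.21
Taxable wages = $4,966.79 − $268.21 = $4,698.58
City income tax: $4,698.58 × 0.0221 = $103.84
Federal tax withheld: $4,698.58 × 0.22 = $1,033.69
SDI: $4,966.79 × 0.0075 = $37.25
Social Security (OASDI): $4,966.79 × 0.055 = $273.17
Fitness reimbursement repayment: $92.19
Legal plan premium: $397.26
Total deductions = $268.21 + $103.84 + $1,033.69 + $37.25 + $273.17 + $92.19 + $397.26 = $2,205.61
Net pay = $4,966.79 − $2,205.61 = $2,761.18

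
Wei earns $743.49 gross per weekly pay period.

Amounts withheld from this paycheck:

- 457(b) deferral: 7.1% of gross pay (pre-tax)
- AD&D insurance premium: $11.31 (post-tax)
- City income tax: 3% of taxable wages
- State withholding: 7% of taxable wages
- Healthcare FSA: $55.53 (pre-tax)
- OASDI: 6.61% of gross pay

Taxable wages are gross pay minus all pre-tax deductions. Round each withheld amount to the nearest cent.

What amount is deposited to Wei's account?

457(b) deferral: $743.49 × 0.071 = $52.79
Healthcare FSA: $55.53
Pre-tax total = $52.79 + $55.53 = $108.32
Taxable wages = $743.49 − $108.32 = $635.17
State withholding: $635.17 × 0.07 = $44.46
City income tax: $635.17 × 0.03 = $19.06
OASDI: $743.49 × 0.0661 = $49.14
AD&D insurance premium: $11.31
Total deductions = $52.79 + $55.53 + $44.46 + $19.06 + $49.14 + $11.31 = $232.29
Net pay = $743.49 − $232.29 = $511.20

$511.20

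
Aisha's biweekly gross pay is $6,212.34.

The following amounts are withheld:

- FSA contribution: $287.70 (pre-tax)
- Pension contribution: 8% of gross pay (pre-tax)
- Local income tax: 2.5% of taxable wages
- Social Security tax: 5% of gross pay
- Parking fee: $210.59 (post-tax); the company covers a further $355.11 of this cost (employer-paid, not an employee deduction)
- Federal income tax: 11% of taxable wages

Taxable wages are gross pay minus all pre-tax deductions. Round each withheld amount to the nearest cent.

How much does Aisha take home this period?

$4,173.71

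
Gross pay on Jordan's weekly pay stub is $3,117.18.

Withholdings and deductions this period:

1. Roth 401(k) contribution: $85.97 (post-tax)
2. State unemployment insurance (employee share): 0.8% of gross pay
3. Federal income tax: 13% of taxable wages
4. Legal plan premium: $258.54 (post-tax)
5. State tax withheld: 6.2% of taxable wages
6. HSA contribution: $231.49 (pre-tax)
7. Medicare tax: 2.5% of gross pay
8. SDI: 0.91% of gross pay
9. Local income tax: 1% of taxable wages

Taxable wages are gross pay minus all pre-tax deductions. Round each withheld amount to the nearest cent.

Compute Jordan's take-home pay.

$1,827.03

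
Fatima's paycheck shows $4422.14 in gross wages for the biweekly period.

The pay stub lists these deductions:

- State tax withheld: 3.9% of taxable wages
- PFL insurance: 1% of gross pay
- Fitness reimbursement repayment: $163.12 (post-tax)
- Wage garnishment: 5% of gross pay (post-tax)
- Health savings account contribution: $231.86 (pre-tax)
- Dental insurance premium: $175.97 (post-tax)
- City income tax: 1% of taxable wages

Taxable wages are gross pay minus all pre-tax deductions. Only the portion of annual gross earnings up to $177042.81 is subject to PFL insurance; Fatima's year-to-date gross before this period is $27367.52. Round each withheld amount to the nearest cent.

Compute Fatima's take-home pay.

$3380.54

Health savings account contribution: $231.86
Taxable wages = $4422.14 − $231.86 = $4190.28
State tax withheld: $4190.28 × 0.039 = $163.42
City income tax: $4190.28 × 0.01 = $41.90
PFL insurance: cap not yet reached, full $4422.14 is subject → $4422.14 × 0.01 = $44.22
Wage garnishment: $4422.14 × 0.05 = $221.11
Fitness reimbursement repayment: $163.12
Dental insurance premium: $175.97
Total deductions = $231.86 + $163.42 + $41.90 + $44.22 + $221.11 + $163.12 + $175.97 = $1041.60
Net pay = $4422.14 − $1041.60 = $3380.54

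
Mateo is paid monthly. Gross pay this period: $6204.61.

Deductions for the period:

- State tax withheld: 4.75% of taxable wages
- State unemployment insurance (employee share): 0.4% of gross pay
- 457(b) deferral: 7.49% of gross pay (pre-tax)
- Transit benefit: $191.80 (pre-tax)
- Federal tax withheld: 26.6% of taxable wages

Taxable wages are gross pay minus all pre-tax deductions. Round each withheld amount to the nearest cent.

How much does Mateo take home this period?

457(b) deferral: $6204.61 × 0.0749 = $464.73
Transit benefit: $191.80
Pre-tax total = $464.73 + $191.80 = $656.53
Taxable wages = $6204.61 − $656.53 = $5548.08
State tax withheld: $5548.08 × 0.0475 = $263.53
Federal tax withheld: $5548.08 × 0.266 = $1475.79
State unemployment insurance (employee share): $6204.61 × 0.004 = $24.82
Total deductions = $464.73 + $191.80 + $263.53 + $1475.79 + $24.82 = $2420.67
Net pay = $6204.61 − $2420.67 = $3783.94

$3783.94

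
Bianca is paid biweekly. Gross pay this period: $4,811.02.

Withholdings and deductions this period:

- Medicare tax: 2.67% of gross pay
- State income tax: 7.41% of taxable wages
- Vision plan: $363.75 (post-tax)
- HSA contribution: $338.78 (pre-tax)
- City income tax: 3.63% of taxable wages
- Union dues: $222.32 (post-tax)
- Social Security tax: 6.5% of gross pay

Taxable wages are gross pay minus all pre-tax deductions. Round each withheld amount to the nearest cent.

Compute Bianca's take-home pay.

$2,951.27

HSA contribution: $338.78
Taxable wages = $4,811.02 − $338.78 = $4,472.24
State income tax: $4,472.24 × 0.0741 = $331.39
City income tax: $4,472.24 × 0.0363 = $162.34
Medicare tax: $4,811.02 × 0.0267 = $128.45
Social Security tax: $4,811.02 × 0.065 = $312.72
Vision plan: $363.75
Union dues: $222.32
Total deductions = $338.78 + $331.39 + $162.34 + $128.45 + $312.72 + $363.75 + $222.32 = $1,859.75
Net pay = $4,811.02 − $1,859.75 = $2,951.27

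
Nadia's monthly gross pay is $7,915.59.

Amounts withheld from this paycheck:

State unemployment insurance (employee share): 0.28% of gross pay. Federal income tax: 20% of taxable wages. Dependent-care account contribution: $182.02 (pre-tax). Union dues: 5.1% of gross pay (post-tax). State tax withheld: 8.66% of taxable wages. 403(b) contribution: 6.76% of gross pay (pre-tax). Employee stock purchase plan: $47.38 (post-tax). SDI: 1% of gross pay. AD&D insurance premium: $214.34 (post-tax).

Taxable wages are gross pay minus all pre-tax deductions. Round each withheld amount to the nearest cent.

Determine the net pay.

$4,368.65

403(b) contribution: $7,915.59 × 0.0676 = $535.09
Dependent-care account contribution: $182.02
Pre-tax total = $535.09 + $182.02 = $717.11
Taxable wages = $7,915.59 − $717.11 = $7,198.48
Federal income tax: $7,198.48 × 0.2 = $1,439.70
State tax withheld: $7,198.48 × 0.0866 = $623.39
State unemployment insurance (employee share): $7,915.59 × 0.0028 = $22.16
SDI: $7,915.59 × 0.01 = $79.16
AD&D insurance premium: $214.34
Union dues: $7,915.59 × 0.051 = $403.70
Employee stock purchase plan: $47.38
Total deductions = $535.09 + $182.02 + $1,439.70 + $623.39 + $22.16 + $79.16 + $214.34 + $403.70 + $47.38 = $3,546.94
Net pay = $7,915.59 − $3,546.94 = $4,368.65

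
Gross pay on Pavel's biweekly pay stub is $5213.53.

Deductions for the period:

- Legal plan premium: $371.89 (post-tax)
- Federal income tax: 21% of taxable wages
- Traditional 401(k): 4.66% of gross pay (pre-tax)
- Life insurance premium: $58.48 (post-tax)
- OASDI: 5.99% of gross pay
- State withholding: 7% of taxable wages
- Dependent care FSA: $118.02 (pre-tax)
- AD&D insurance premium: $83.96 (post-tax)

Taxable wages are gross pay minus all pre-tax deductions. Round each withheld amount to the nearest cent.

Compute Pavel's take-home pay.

$2667.22

Traditional 401(k): $5213.53 × 0.0466 = $242.95
Dependent care FSA: $118.02
Pre-tax total = $242.95 + $118.02 = $360.97
Taxable wages = $5213.53 − $360.97 = $4852.56
State withholding: $4852.56 × 0.07 = $339.68
Federal income tax: $4852.56 × 0.21 = $1019.04
OASDI: $5213.53 × 0.0599 = $312.29
Life insurance premium: $58.48
AD&D insurance premium: $83.96
Legal plan premium: $371.89
Total deductions = $242.95 + $118.02 + $339.68 + $1019.04 + $312.29 + $58.48 + $83.96 + $371.89 = $2546.31
Net pay = $5213.53 − $2546.31 = $2667.22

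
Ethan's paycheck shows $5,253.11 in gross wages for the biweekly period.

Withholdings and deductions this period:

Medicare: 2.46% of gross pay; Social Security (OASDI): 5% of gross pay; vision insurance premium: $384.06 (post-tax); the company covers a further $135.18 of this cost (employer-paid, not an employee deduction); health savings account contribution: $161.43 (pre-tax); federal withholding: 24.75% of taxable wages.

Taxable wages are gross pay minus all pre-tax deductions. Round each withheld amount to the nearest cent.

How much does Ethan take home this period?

Health savings account contribution: $161.43
Taxable wages = $5,253.11 − $161.43 = $5,091.68
Federal withholding: $5,091.68 × 0.2475 = $1,260.19
Social Security (OASDI): $5,253.11 × 0.05 = $262.66
Medicare: $5,253.11 × 0.0246 = $129.23
Vision insurance premium: $384.06
(Employer's $135.18 toward vision insurance premium is not withheld from the employee.)
Total deductions = $161.43 + $1,260.19 + $262.66 + $129.23 + $384.06 = $2,197.57
Net pay = $5,253.11 − $2,197.57 = $3,055.54

$3,055.54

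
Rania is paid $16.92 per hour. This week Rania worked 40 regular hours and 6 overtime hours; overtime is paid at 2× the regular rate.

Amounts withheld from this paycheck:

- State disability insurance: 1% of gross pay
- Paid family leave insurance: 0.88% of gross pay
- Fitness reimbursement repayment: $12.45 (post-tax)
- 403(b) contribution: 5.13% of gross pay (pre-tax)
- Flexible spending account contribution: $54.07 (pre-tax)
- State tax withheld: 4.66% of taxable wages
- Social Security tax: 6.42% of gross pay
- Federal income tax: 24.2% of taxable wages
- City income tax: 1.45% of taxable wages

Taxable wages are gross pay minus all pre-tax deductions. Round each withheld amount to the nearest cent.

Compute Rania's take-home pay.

Regular pay: 40 × $16.92 = $676.80
Overtime pay: 6 × $16.92 × 2 = $203.04
Gross pay = $676.80 + $203.04 = $879.84
403(b) contribution: $879.84 × 0.0513 = $45.14
Flexible spending account contribution: $54.07
Pre-tax total = $45.14 + $54.07 = $99.21
Taxable wages = $879.84 − $99.21 = $780.63
Federal income tax: $780.63 × 0.242 = $188.91
State tax withheld: $780.63 × 0.0466 = $36.38
City income tax: $780.63 × 0.0145 = $11.32
Paid family leave insurance: $879.84 × 0.0088 = $7.74
Social Security tax: $879.84 × 0.0642 = $56.49
State disability insurance: $879.84 × 0.01 = $8.80
Fitness reimbursement repayment: $12.45
Total deductions = $45.14 + $54.07 + $188.91 + $36.38 + $11.32 + $7.74 + $56.49 + $8.80 + $12.45 = $421.30
Net pay = $879.84 − $421.30 = $458.54

$458.54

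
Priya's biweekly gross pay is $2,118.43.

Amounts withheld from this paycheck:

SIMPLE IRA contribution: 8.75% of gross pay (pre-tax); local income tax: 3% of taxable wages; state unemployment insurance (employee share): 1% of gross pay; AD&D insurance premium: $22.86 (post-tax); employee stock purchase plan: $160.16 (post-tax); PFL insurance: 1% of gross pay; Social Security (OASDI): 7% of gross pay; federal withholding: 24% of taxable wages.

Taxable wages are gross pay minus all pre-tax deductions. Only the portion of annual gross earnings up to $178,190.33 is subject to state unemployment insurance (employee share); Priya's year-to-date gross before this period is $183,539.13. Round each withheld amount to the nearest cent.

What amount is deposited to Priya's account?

$1,058.65

SIMPLE IRA contribution: $2,118.43 × 0.0875 = $185.36
Taxable wages = $2,118.43 − $185.36 = $1,933.07
Local income tax: $1,933.07 × 0.03 = $57.99
Federal withholding: $1,933.07 × 0.24 = $463.94
PFL insurance: $2,118.43 × 0.01 = $21.18
Social Security (OASDI): $2,118.43 × 0.07 = $148.29
State unemployment insurance (employee share): annual cap $178,190.33 already reached (YTD $183,539.13), so $0.00
Employee stock purchase plan: $160.16
AD&D insurance premium: $22.86
Total deductions = $185.36 + $57.99 + $463.94 + $21.18 + $148.29 + $0.00 + $160.16 + $22.86 = $1,059.78
Net pay = $2,118.43 − $1,059.78 = $1,058.65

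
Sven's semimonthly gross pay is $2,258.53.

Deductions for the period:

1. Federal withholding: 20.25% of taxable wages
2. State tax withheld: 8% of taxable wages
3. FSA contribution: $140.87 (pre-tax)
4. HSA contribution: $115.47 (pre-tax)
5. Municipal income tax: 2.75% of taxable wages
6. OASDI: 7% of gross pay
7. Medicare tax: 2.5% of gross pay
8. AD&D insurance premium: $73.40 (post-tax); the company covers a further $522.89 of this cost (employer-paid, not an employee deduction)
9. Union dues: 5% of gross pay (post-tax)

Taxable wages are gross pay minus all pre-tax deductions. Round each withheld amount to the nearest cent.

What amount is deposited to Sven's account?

HSA contribution: $115.47
FSA contribution: $140.87
Pre-tax total = $115.47 + $140.87 = $256.34
Taxable wages = $2,258.53 − $256.34 = $2,002.19
Municipal income tax: $2,002.19 × 0.0275 = $55.06
Federal withholding: $2,002.19 × 0.2025 = $405.44
State tax withheld: $2,002.19 × 0.08 = $160.18
OASDI: $2,258.53 × 0.07 = $158.10
Medicare tax: $2,258.53 × 0.025 = $56.46
Union dues: $2,258.53 × 0.05 = $112.93
AD&D insurance premium: $73.40
(Employer's $522.89 toward AD&D insurance premium is not withheld from the employee.)
Total deductions = $115.47 + $140.87 + $55.06 + $405.44 + $160.18 + $158.10 + $56.46 + $112.93 + $73.40 = $1,277.91
Net pay = $2,258.53 − $1,277.91 = $980.62

$980.62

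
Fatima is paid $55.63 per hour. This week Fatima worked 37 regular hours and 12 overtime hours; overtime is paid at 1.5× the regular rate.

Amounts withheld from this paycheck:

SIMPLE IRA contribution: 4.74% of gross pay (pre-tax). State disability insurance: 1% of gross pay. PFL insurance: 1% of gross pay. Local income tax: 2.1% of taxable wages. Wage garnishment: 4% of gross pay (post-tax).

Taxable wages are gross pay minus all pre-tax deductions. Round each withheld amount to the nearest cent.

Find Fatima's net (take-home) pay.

Regular pay: 37 × $55.63 = $2,058.31
Overtime pay: 12 × $55.63 × 1.5 = $1,001.34
Gross pay = $2,058.31 + $1,001.34 = $3,059.65
SIMPLE IRA contribution: $3,059.65 × 0.0474 = $145.03
Taxable wages = $3,059.65 − $145.03 = $2,914.62
Local income tax: $2,914.62 × 0.021 = $61.21
PFL insurance: $3,059.65 × 0.01 = $30.60
State disability insurance: $3,059.65 × 0.01 = $30.60
Wage garnishment: $3,059.65 × 0.04 = $122.39
Total deductions = $145.03 + $61.21 + $30.60 + $30.60 + $122.39 = $389.83
Net pay = $3,059.65 − $389.83 = $2,669.82

$2,669.82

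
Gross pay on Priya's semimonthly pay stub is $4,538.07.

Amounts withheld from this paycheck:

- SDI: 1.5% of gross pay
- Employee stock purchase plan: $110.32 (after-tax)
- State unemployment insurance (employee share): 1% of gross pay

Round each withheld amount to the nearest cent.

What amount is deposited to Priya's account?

$4,314.30

State unemployment insurance (employee share): $4,538.07 × 0.01 = $45.38
SDI: $4,538.07 × 0.015 = $68.07
Employee stock purchase plan: $110.32
Total deductions = $45.38 + $68.07 + $110.32 = $223.77
Net pay = $4,538.07 − $223.77 = $4,314.30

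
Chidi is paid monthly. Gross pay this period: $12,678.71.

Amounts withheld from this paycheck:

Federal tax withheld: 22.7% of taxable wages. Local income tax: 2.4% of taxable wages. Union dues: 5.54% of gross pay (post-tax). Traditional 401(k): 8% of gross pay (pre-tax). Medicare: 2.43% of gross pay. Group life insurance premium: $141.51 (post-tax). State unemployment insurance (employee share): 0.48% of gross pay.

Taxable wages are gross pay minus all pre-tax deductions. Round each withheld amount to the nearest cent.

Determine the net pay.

Traditional 401(k): $12,678.71 × 0.08 = $1,014.30
Taxable wages = $12,678.71 − $1,014.30 = $11,664.41
Federal tax withheld: $11,664.41 × 0.227 = $2,647.82
Local income tax: $11,664.41 × 0.024 = $279.95
State unemployment insurance (employee share): $12,678.71 × 0.0048 = $60.86
Medicare: $12,678.71 × 0.0243 = $308.09
Union dues: $12,678.71 × 0.0554 = $702.40
Group life insurance premium: $141.51
Total deductions = $1,014.30 + $2,647.82 + $279.95 + $60.86 + $308.09 + $702.40 + $141.51 = $5,154.93
Net pay = $12,678.71 − $5,154.93 = $7,523.78

$7,523.78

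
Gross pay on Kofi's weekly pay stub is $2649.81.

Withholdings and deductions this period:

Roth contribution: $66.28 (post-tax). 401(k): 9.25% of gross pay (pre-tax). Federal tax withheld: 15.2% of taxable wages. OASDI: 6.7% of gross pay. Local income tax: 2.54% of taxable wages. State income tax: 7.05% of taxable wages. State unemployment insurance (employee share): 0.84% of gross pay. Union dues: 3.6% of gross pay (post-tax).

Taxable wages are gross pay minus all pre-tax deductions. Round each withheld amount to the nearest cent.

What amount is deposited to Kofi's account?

$1447.11

401(k): $2649.81 × 0.0925 = $245.11
Taxable wages = $2649.81 − $245.11 = $2404.70
Local income tax: $2404.70 × 0.0254 = $61.08
State income tax: $2404.70 × 0.0705 = $169.53
Federal tax withheld: $2404.70 × 0.152 = $365.51
OASDI: $2649.81 × 0.067 = $177.54
State unemployment insurance (employee share): $2649.81 × 0.0084 = $22.26
Union dues: $2649.81 × 0.036 = $95.39
Roth contribution: $66.28
Total deductions = $245.11 + $61.08 + $169.53 + $365.51 + $177.54 + $22.26 + $95.39 + $66.28 = $1202.70
Net pay = $2649.81 − $1202.70 = $1447.11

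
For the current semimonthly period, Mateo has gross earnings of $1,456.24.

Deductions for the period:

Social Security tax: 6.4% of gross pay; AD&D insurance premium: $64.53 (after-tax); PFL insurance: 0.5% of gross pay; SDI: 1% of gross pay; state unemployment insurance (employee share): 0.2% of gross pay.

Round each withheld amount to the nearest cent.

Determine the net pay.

SDI: $1,456.24 × 0.01 = $14.56
Social Security tax: $1,456.24 × 0.064 = $93.20
State unemployment insurance (employee share): $1,456.24 × 0.002 = $2.91
PFL insurance: $1,456.24 × 0.005 = $7.28
AD&D insurance premium: $64.53
Total deductions = $14.56 + $93.20 + $2.91 + $7.28 + $64.53 = $182.48
Net pay = $1,456.24 − $182.48 = $1,273.76

$1,273.76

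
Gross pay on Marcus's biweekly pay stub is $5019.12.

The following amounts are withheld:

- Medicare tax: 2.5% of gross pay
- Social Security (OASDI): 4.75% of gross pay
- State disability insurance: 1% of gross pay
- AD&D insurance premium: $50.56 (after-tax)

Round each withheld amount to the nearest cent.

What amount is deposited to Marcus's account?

$4554.48

Medicare tax: $5019.12 × 0.025 = $125.48
State disability insurance: $5019.12 × 0.01 = $50.19
Social Security (OASDI): $5019.12 × 0.0475 = $238.41
AD&D insurance premium: $50.56
Total deductions = $125.48 + $50.19 + $238.41 + $50.56 = $464.64
Net pay = $5019.12 − $464.64 = $4554.48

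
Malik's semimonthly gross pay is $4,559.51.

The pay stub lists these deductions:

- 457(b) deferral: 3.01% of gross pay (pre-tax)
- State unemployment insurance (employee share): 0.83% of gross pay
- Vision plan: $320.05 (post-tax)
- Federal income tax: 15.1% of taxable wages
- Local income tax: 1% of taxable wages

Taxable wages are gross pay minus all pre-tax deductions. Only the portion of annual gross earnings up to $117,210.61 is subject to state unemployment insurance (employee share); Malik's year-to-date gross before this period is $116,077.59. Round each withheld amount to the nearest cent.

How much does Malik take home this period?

$3,380.84

457(b) deferral: $4,559.51 × 0.0301 = $137.24
Taxable wages = $4,559.51 − $137.24 = $4,422.27
Federal income tax: $4,422.27 × 0.151 = $667.76
Local income tax: $4,422.27 × 0.01 = $44.22
State unemployment insurance (employee share): only $117,210.61 − $116,077.59 = $1,133.02 of this check is subject → $1,133.02 × 0.0083 = $9.40
Vision plan: $320.05
Total deductions = $137.24 + $667.76 + $44.22 + $9.40 + $320.05 = $1,178.67
Net pay = $4,559.51 − $1,178.67 = $3,380.84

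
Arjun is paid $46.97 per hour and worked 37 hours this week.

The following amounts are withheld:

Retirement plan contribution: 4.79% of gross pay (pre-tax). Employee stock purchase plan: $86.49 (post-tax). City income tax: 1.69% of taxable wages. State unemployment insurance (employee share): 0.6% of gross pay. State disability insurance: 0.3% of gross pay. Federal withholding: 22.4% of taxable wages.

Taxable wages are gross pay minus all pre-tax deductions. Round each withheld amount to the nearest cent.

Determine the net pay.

$1,153.92

Gross pay: 37 × $46.97 = $1,737.89
Retirement plan contribution: $1,737.89 × 0.0479 = $83.24
Taxable wages = $1,737.89 − $83.24 = $1,654.65
City income tax: $1,654.65 × 0.0169 = $27.96
Federal withholding: $1,654.65 × 0.224 = $370.64
State unemployment insurance (employee share): $1,737.89 × 0.006 = $10.43
State disability insurance: $1,737.89 × 0.003 = $5.21
Employee stock purchase plan: $86.49
Total deductions = $83.24 + $27.96 + $370.64 + $10.43 + $5.21 + $86.49 = $583.97
Net pay = $1,737.89 − $583.97 = $1,153.92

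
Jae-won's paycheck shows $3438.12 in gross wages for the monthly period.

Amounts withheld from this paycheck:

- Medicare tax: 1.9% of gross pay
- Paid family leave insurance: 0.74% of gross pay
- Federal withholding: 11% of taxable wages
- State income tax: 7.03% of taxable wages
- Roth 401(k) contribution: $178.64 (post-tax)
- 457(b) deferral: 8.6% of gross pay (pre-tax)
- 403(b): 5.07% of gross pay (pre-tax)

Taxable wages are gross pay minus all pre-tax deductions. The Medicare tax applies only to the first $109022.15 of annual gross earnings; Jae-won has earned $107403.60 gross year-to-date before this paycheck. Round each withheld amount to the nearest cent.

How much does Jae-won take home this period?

$2198.15

457(b) deferral: $3438.12 × 0.086 = $295.68
403(b): $3438.12 × 0.0507 = $174.31
Pre-tax total = $295.68 + $174.31 = $469.99
Taxable wages = $3438.12 − $469.99 = $2968.13
State income tax: $2968.13 × 0.0703 = $208.66
Federal withholding: $2968.13 × 0.11 = $326.49
Paid family leave insurance: $3438.12 × 0.0074 = $25.44
Medicare tax: only $109022.15 − $107403.60 = $1618.55 of this check is subject → $1618.55 × 0.019 = $30.75
Roth 401(k) contribution: $178.64
Total deductions = $295.68 + $174.31 + $208.66 + $326.49 + $25.44 + $30.75 + $178.64 = $1239.97
Net pay = $3438.12 − $1239.97 = $2198.15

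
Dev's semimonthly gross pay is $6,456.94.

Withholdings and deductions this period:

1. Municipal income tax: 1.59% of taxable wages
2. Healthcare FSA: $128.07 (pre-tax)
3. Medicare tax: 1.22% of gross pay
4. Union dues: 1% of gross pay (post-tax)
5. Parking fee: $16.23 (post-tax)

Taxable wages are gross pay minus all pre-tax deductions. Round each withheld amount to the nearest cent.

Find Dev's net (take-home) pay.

$6,068.67

Healthcare FSA: $128.07
Taxable wages = $6,456.94 − $128.07 = $6,328.87
Municipal income tax: $6,328.87 × 0.0159 = $100.63
Medicare tax: $6,456.94 × 0.0122 = $78.77
Union dues: $6,456.94 × 0.01 = $64.57
Parking fee: $16.23
Total deductions = $128.07 + $100.63 + $78.77 + $64.57 + $16.23 = $388.27
Net pay = $6,456.94 − $388.27 = $6,068.67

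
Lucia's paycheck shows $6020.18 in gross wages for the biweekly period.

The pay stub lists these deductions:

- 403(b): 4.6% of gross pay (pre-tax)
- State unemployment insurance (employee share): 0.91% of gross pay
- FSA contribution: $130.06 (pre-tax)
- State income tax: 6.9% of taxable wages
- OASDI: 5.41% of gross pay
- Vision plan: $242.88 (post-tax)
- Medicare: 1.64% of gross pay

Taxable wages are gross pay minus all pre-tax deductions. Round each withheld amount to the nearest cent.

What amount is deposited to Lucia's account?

FSA contribution: $130.06
403(b): $6020.18 × 0.046 = $276.93
Pre-tax total = $130.06 + $276.93 = $406.99
Taxable wages = $6020.18 − $406.99 = $5613.19
State income tax: $5613.19 × 0.069 = $387.31
Medicare: $6020.18 × 0.0164 = $98.73
State unemployment insurance (employee share): $6020.18 × 0.0091 = $54.78
OASDI: $6020.18 × 0.0541 = $325.69
Vision plan: $242.88
Total deductions = $130.06 + $276.93 + $387.31 + $98.73 + $54.78 + $325.69 + $242.88 = $1516.38
Net pay = $6020.18 − $1516.38 = $4503.80

$4503.80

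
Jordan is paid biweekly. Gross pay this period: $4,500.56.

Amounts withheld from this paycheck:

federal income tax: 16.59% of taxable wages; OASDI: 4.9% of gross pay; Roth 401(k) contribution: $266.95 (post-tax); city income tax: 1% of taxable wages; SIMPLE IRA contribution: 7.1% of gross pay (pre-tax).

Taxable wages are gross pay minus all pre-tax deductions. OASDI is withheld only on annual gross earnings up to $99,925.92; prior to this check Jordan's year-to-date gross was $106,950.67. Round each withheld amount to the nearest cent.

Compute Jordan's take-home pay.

$3,178.63

SIMPLE IRA contribution: $4,500.56 × 0.071 = $319.54
Taxable wages = $4,500.56 − $319.54 = $4,181.02
City income tax: $4,181.02 × 0.01 = $41.81
Federal income tax: $4,181.02 × 0.1659 = $693.63
OASDI: annual cap $99,925.92 already reached (YTD $106,950.67), so $0.00
Roth 401(k) contribution: $266.95
Total deductions = $319.54 + $41.81 + $693.63 + $0.00 + $266.95 = $1,321.93
Net pay = $4,500.56 − $1,321.93 = $3,178.63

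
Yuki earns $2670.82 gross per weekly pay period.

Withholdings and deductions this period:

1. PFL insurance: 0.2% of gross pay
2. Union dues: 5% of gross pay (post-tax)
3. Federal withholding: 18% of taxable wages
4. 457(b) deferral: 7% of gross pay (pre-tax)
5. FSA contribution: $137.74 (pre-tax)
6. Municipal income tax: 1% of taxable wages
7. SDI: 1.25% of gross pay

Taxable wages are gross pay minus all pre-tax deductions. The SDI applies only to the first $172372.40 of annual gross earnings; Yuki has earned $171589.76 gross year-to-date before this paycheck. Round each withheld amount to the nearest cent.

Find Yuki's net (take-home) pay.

457(b) deferral: $2670.82 × 0.07 = $186.96
FSA contribution: $137.74
Pre-tax total = $186.96 + $137.74 = $324.70
Taxable wages = $2670.82 − $324.70 = $2346.12
Federal withholding: $2346.12 × 0.18 = $422.30
Municipal income tax: $2346.12 × 0.01 = $23.46
SDI: only $172372.40 − $171589.76 = $782.64 of this check is subject → $782.64 × 0.0125 = $9.78
PFL insurance: $2670.82 × 0.002 = $5.34
Union dues: $2670.82 × 0.05 = $133.54
Total deductions = $186.96 + $137.74 + $422.30 + $23.46 + $9.78 + $5.34 + $133.54 = $919.12
Net pay = $2670.82 − $919.12 = $1751.70

$1751.70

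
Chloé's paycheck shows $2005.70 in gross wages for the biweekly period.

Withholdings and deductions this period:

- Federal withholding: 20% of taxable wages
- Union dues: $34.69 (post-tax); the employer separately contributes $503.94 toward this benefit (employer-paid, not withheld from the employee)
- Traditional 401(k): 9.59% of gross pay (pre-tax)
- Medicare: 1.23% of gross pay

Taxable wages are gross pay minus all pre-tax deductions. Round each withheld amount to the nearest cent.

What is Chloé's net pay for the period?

Traditional 401(k): $2005.70 × 0.0959 = $192.35
Taxable wages = $2005.70 − $192.35 = $1813.35
Federal withholding: $1813.35 × 0.2 = $362.67
Medicare: $2005.70 × 0.0123 = $24.67
Union dues: $34.69
(Employer's $503.94 toward union dues is not withheld from the employee.)
Total deductions = $192.35 + $362.67 + $24.67 + $34.69 = $614.38
Net pay = $2005.70 − $614.38 = $1391.32

$1391.32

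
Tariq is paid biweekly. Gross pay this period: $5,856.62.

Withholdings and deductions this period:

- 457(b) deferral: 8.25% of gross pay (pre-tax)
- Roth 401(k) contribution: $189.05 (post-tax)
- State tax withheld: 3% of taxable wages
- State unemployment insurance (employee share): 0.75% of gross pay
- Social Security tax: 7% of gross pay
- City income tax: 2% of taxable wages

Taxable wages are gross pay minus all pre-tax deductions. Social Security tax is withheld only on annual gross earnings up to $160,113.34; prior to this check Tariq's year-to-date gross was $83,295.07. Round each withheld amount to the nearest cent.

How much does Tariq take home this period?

$4,461.85

457(b) deferral: $5,856.62 × 0.0825 = $483.17
Taxable wages = $5,856.62 − $483.17 = $5,373.45
State tax withheld: $5,373.45 × 0.03 = $161.20
City income tax: $5,373.45 × 0.02 = $107.47
State unemployment insurance (employee share): $5,856.62 × 0.0075 = $43.92
Social Security tax: cap not yet reached, full $5,856.62 is subject → $5,856.62 × 0.07 = $409.96
Roth 401(k) contribution: $189.05
Total deductions = $483.17 + $161.20 + $107.47 + $43.92 + $409.96 + $189.05 = $1,394.77
Net pay = $5,856.62 − $1,394.77 = $4,461.85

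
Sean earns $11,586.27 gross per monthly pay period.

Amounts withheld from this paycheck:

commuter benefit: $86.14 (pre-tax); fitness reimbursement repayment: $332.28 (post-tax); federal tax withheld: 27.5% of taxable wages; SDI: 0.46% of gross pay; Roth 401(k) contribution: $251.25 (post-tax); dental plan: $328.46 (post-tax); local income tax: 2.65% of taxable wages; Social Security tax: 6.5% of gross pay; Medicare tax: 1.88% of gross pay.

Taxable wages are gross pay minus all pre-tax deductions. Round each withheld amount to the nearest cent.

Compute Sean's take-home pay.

$6,096.62

Commuter benefit: $86.14
Taxable wages = $11,586.27 − $86.14 = $11,500.13
Local income tax: $11,500.13 × 0.0265 = $304.75
Federal tax withheld: $11,500.13 × 0.275 = $3,162.54
SDI: $11,586.27 × 0.0046 = $53.30
Social Security tax: $11,586.27 × 0.065 = $753.11
Medicare tax: $11,586.27 × 0.0188 = $217.82
Fitness reimbursement repayment: $332.28
Dental plan: $328.46
Roth 401(k) contribution: $251.25
Total deductions = $86.14 + $304.75 + $3,162.54 + $53.30 + $753.11 + $217.82 + $332.28 + $328.46 + $251.25 = $5,489.65
Net pay = $11,586.27 − $5,489.65 = $6,096.62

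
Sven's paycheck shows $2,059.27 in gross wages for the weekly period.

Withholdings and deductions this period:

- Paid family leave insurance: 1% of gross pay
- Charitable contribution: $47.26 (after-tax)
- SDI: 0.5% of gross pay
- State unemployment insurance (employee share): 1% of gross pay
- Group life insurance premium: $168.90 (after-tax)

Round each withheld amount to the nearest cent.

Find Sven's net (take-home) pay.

$1,791.63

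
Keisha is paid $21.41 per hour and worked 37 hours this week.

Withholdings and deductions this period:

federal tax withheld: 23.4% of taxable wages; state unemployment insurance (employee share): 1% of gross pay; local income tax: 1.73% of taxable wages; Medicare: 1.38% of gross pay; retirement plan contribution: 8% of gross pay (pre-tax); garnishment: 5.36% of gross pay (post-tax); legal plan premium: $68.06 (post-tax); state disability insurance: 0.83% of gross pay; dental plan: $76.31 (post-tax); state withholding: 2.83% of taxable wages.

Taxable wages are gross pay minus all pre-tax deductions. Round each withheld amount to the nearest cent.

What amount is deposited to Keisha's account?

Gross pay: 37 × $21.41 = $792.17
Retirement plan contribution: $792.17 × 0.08 = $63.37
Taxable wages = $792.17 − $63.37 = $728.80
State withholding: $728.80 × 0.0283 = $20.63
Federal tax withheld: $728.80 × 0.234 = $170.54
Local income tax: $728.80 × 0.0173 = $12.61
State unemployment insurance (employee share): $792.17 × 0.01 = $7.92
Medicare: $792.17 × 0.0138 = $10.93
State disability insurance: $792.17 × 0.0083 = $6.58
Legal plan premium: $68.06
Dental plan: $76.31
Garnishment: $792.17 × 0.0536 = $42.46
Total deductions = $63.37 + $20.63 + $170.54 + $12.61 + $7.92 + $10.93 + $6.58 + $68.06 + $76.31 + $42.46 = $479.41
Net pay = $792.17 − $479.41 = $312.76

$312.76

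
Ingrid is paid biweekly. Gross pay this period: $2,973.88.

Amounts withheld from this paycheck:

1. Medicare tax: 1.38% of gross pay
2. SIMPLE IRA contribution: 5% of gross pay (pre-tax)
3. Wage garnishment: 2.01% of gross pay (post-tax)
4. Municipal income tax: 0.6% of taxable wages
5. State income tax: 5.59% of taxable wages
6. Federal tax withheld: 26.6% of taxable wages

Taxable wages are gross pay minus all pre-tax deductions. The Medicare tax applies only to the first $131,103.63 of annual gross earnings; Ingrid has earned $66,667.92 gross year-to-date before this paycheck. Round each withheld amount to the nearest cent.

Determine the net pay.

SIMPLE IRA contribution: $2,973.88 × 0.05 = $148.69
Taxable wages = $2,973.88 − $148.69 = $2,825.19
Municipal income tax: $2,825.19 × 0.006 = $16.95
State income tax: $2,825.19 × 0.0559 = $157.93
Federal tax withheld: $2,825.19 × 0.266 = $751.50
Medicare tax: cap not yet reached, full $2,973.88 is subject → $2,973.88 × 0.0138 = $41.04
Wage garnishment: $2,973.88 × 0.0201 = $59.77
Total deductions = $148.69 + $16.95 + $157.93 + $751.50 + $41.04 + $59.77 = $1,175.88
Net pay = $2,973.88 − $1,175.88 = $1,798.00

$1,798.00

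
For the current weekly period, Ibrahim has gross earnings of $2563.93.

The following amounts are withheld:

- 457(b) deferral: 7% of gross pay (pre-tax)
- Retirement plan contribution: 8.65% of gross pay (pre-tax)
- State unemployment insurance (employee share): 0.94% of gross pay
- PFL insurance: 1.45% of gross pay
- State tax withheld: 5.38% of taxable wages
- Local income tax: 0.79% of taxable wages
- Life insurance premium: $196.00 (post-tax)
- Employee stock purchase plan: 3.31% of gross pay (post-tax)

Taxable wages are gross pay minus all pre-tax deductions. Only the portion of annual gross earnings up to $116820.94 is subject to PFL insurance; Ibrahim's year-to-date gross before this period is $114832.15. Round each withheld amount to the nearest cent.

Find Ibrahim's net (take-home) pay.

$1695.42

457(b) deferral: $2563.93 × 0.07 = $179.48
Retirement plan contribution: $2563.93 × 0.0865 = $221.78
Pre-tax total = $179.48 + $221.78 = $401.26
Taxable wages = $2563.93 − $401.26 = $2162.67
Local income tax: $2162.67 × 0.0079 = $17.09
State tax withheld: $2162.67 × 0.0538 = $116.35
State unemployment insurance (employee share): $2563.93 × 0.0094 = $24.10
PFL insurance: only $116820.94 − $114832.15 = $1988.79 of this check is subject → $1988.79 × 0.0145 = $28.84
Employee stock purchase plan: $2563.93 × 0.0331 = $84.87
Life insurance premium: $196.00
Total deductions = $179.48 + $221.78 + $17.09 + $116.35 + $24.10 + $28.84 + $84.87 + $196.00 = $868.51
Net pay = $2563.93 − $868.51 = $1695.42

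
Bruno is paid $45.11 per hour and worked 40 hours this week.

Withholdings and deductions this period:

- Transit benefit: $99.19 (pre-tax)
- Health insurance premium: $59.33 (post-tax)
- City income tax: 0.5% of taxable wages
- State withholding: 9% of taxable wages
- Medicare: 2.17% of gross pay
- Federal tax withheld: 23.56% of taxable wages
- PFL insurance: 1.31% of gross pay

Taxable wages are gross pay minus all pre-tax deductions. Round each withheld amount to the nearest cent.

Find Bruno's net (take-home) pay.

$1,019.33

Gross pay: 40 × $45.11 = $1,804.40
Transit benefit: $99.19
Taxable wages = $1,804.40 − $99.19 = $1,705.21
State withholding: $1,705.21 × 0.09 = $153.47
Federal tax withheld: $1,705.21 × 0.2356 = $401.75
City income tax: $1,705.21 × 0.005 = $8.53
PFL insurance: $1,804.40 × 0.0131 = $23.64
Medicare: $1,804.40 × 0.0217 = $39.16
Health insurance premium: $59.33
Total deductions = $99.19 + $153.47 + $401.75 + $8.53 + $23.64 + $39.16 + $59.33 = $785.07
Net pay = $1,804.40 − $785.07 = $1,019.33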